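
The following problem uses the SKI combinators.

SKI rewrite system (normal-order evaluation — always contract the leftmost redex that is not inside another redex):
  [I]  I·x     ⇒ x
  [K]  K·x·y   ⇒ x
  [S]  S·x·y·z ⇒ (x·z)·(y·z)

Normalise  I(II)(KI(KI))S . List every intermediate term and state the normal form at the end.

  start: I(II)(KI(KI))S
  step 1: II(KI(KI))S
  step 2: I(KI(KI))S
  step 3: KI(KI)S
  step 4: IS
  step 5: S

Answer: normal form = S  (in 5 steps)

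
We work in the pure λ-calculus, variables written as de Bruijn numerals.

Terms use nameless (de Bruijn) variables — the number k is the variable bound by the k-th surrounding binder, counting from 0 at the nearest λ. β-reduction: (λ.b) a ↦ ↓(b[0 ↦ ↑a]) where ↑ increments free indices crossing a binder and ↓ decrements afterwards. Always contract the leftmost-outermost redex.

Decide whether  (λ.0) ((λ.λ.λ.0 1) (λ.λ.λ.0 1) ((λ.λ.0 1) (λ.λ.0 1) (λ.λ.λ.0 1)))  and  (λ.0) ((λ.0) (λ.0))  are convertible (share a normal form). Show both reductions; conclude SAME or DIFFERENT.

Term A:
  start: (λ.0) ((λ.λ.λ.0 1) (λ.λ.λ.0 1) ((λ.λ.0 1) (λ.λ.0 1) (λ.λ.λ.0 1)))
  step 1: (λ.λ.λ.0 1) (λ.λ.λ.0 1) ((λ.λ.0 1) (λ.λ.0 1) (λ.λ.λ.0 1))
  step 2: (λ.λ.0 1) ((λ.λ.0 1) (λ.λ.0 1) (λ.λ.λ.0 1))
  step 3: λ.0 ((λ.λ.0 1) (λ.λ.0 1) (λ.λ.λ.0 1))
  step 4: λ.0 ((λ.0 (λ.λ.0 1)) (λ.λ.λ.0 1))
  step 5: λ.0 ((λ.λ.λ.0 1) (λ.λ.0 1))
  step 6: λ.0 (λ.λ.0 1)

Term B:
  start: (λ.0) ((λ.0) (λ.0))
  step 1: (λ.0) (λ.0)
  step 2: λ.0

Answer: DIFFERENT — A ⇓ λ.0 (λ.λ.0 1), B ⇓ λ.0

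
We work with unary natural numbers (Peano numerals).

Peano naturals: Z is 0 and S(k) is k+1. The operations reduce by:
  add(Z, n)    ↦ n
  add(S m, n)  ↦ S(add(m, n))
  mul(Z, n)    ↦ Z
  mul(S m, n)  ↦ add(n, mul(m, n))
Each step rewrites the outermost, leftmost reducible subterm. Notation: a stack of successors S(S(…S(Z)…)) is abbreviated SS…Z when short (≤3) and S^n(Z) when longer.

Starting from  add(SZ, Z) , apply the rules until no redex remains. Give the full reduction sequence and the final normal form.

  start: add(SZ, Z)
  [1] S(add(Z, Z))
  [2] SZ

Answer: normal form = SZ  (in 2 steps)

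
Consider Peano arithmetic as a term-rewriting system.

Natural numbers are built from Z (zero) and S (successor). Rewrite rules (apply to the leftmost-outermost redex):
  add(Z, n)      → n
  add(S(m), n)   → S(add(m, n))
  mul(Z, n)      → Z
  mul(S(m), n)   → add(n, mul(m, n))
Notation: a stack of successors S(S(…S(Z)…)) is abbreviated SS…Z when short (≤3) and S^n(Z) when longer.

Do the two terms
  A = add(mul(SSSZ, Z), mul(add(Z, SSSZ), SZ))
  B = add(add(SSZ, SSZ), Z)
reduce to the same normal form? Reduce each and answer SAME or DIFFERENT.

Term A:
  start: add(mul(SSSZ, Z), mul(add(Z, SSSZ), SZ))
  step 1: add(add(Z, mul(SSZ, Z)), mul(add(Z, SSSZ), SZ))
  step 2: add(mul(SSZ, Z), mul(add(Z, SSSZ), SZ))
  step 3: add(add(Z, mul(SZ, Z)), mul(add(Z, SSSZ), SZ))
  step 4: add(mul(SZ, Z), mul(add(Z, SSSZ), SZ))
  step 5: add(add(Z, mul(Z, Z)), mul(add(Z, SSSZ), SZ))
  step 6: add(mul(Z, Z), mul(add(Z, SSSZ), SZ))
  step 7: add(Z, mul(add(Z, SSSZ), SZ))
  step 8: mul(add(Z, SSSZ), SZ)
  step 9: mul(SSSZ, SZ)
  step 10: add(SZ, mul(SSZ, SZ))
  step 11: S(add(Z, mul(SSZ, SZ)))
  step 12: S(mul(SSZ, SZ))
  step 13: S(add(SZ, mul(SZ, SZ)))
  step 14: S(S(add(Z, mul(SZ, SZ))))
  step 15: S(S(mul(SZ, SZ)))
  step 16: S(S(add(SZ, mul(Z, SZ))))
  step 17: S(S(S(add(Z, mul(Z, SZ)))))
  step 18: S(S(S(mul(Z, SZ))))
  step 19: SSSZ

Term B:
  start: add(add(SSZ, SSZ), Z)
  step 1: add(S(add(SZ, SSZ)), Z)
  step 2: S(add(add(SZ, SSZ), Z))
  step 3: S(add(S(add(Z, SSZ)), Z))
  step 4: S(S(add(add(Z, SSZ), Z)))
  step 5: S(S(add(SSZ, Z)))
  step 6: S(S(S(add(SZ, Z))))
  step 7: S(S(S(S(add(Z, Z)))))
  step 8: S^4(Z)

Answer: DIFFERENT — A ⇓ SSSZ, B ⇓ S^4(Z)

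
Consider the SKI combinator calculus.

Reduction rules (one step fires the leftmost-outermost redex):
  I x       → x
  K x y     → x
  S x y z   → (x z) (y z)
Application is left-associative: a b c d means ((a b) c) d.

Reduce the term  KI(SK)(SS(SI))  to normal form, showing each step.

Answer: normal form = SS(SI)  (in 2 steps)

Reduction:
  start: KI(SK)(SS(SI))
  →1  I(SS(SI))
  →2  SS(SI)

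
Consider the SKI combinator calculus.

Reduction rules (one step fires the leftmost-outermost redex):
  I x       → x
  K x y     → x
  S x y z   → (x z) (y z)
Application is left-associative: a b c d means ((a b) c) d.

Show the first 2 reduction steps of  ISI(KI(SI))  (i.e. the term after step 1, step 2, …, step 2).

Answer: after 2 steps: SII

Working:
  start: ISI(KI(SI))
  →1  SI(KI(SI))
  →2  SII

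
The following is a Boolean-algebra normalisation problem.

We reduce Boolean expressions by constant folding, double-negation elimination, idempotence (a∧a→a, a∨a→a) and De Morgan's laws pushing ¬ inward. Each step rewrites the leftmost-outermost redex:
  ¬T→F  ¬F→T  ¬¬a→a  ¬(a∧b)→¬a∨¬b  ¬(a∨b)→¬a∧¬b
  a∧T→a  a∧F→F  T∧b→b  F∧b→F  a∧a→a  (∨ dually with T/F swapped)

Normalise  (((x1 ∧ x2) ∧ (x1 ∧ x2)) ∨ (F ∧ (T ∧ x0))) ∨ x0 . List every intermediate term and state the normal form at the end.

Answer: normal form = (x1 ∧ x2) ∨ x0  (in 3 steps)

Reduction:
  start: (((x1 ∧ x2) ∧ (x1 ∧ x2)) ∨ (F ∧ (T ∧ x0))) ∨ x0
  step 1: ((x1 ∧ x2) ∨ (F ∧ (T ∧ x0))) ∨ x0
  step 2: ((x1 ∧ x2) ∨ F) ∨ x0
  step 3: (x1 ∧ x2) ∨ x0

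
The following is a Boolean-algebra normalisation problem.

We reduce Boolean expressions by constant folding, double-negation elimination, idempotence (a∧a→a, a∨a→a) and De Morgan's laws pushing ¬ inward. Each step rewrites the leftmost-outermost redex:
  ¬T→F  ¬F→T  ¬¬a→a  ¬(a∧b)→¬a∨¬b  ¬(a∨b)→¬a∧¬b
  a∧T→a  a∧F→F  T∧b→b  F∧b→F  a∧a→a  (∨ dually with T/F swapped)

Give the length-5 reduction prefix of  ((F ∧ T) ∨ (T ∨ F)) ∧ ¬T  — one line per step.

Answer: after 5 steps: F

Working:
  start: ((F ∧ T) ∨ (T ∨ F)) ∧ ¬T
  step 1: (F ∨ (T ∨ F)) ∧ ¬T
  step 2: (T ∨ F) ∧ ¬T
  step 3: T ∧ ¬T
  step 4: ¬T
  step 5: F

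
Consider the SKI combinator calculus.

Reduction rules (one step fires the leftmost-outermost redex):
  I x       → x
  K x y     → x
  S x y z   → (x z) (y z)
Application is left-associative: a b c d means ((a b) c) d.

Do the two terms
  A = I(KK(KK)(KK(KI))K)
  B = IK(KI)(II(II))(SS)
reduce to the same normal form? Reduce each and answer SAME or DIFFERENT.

Answer: DIFFERENT — A ⇓ K, B ⇓ I

Derivation:
Term A:
  start: I(KK(KK)(KK(KI))K)
  [1] KK(KK)(KK(KI))K
  [2] K(KK(KI))K
  [3] KK(KI)
  [4] K

Term B:
  start: IK(KI)(II(II))(SS)
  [1] K(KI)(II(II))(SS)
  [2] KI(SS)
  [3] I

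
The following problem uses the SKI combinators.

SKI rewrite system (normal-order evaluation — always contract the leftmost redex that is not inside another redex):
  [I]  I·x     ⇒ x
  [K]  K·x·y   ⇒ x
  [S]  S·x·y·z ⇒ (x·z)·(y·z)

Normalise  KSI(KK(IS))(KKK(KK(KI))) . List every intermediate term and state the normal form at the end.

  start: KSI(KK(IS))(KKK(KK(KI)))
  →1  S(KK(IS))(KKK(KK(KI)))
  →2  SK(KKK(KK(KI)))
  →3  SK(K(KK(KI)))
  →4  SK(KK)

Answer: normal form = SK(KK)  (in 4 steps)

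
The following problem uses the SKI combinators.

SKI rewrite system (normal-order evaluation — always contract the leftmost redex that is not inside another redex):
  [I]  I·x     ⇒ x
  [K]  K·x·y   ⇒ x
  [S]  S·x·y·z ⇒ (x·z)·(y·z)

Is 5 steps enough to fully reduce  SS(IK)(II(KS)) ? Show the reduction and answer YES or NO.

  start: SS(IK)(II(KS))
  [1] S(II(KS))(IK(II(KS)))
  [2] S(I(KS))(IK(II(KS)))
  [3] S(KS)(IK(II(KS)))
  [4] S(KS)(K(II(KS)))
  [5] S(KS)(K(I(KS)))

Answer: NO — after 5 steps the term is S(KS)(K(I(KS))), not yet normal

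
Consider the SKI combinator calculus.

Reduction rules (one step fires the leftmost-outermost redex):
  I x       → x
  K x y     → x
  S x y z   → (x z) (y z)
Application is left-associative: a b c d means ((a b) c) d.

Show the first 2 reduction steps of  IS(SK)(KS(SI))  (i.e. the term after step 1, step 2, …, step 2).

  start: IS(SK)(KS(SI))
  [1] S(SK)(KS(SI))
  [2] S(SK)S

Answer: after 2 steps: S(SK)S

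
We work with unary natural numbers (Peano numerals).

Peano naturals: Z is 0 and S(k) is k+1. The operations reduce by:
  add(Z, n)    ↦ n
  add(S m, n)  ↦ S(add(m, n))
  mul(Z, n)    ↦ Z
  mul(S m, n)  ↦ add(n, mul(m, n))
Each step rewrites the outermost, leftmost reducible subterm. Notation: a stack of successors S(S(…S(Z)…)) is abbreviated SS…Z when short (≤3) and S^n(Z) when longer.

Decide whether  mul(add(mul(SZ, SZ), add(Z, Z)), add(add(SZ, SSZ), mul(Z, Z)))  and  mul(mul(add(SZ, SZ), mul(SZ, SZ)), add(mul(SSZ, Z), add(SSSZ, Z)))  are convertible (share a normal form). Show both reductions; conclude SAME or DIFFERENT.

Answer: DIFFERENT — A ⇓ SSSZ, B ⇓ S^6(Z)

Reduction:
Term A:
  start: mul(add(mul(SZ, SZ), add(Z, Z)), add(add(SZ, SSZ), mul(Z, Z)))
  step 1: mul(add(add(SZ, mul(Z, SZ)), add(Z, Z)), add(add(SZ, SSZ), mul(Z, Z)))
  step 2: mul(add(S(add(Z, mul(Z, SZ))), add(Z, Z)), add(add(SZ, SSZ), mul(Z, Z)))
  step 3: mul(S(add(add(Z, mul(Z, SZ)), add(Z, Z))), add(add(SZ, SSZ), mul(Z, Z)))
  step 4: add(add(add(SZ, SSZ), mul(Z, Z)), mul(add(add(Z, mul(Z, SZ)), add(Z, Z)), add(add(SZ, SSZ), mul(Z, Z))))
  step 5: add(add(S(add(Z, SSZ)), mul(Z, Z)), mul(add(add(Z, mul(Z, SZ)), add(Z, Z)), add(add(SZ, SSZ), mul(Z, Z))))
  step 6: add(S(add(add(Z, SSZ), mul(Z, Z))), mul(add(add(Z, mul(Z, SZ)), add(Z, Z)), add(add(SZ, SSZ), mul(Z, Z))))
  step 7: S(add(add(add(Z, SSZ), mul(Z, Z)), mul(add(add(Z, mul(Z, SZ)), add(Z, Z)), add(add(SZ, SSZ), mul(Z, Z)))))
  step 8: S(add(add(SSZ, mul(Z, Z)), mul(add(add(Z, mul(Z, SZ)), add(Z, Z)), add(add(SZ, SSZ), mul(Z, Z)))))
  step 9: S(add(S(add(SZ, mul(Z, Z))), mul(add(add(Z, mul(Z, SZ)), add(Z, Z)), add(add(SZ, SSZ), mul(Z, Z)))))
  step 10: S(S(add(add(SZ, mul(Z, Z)), mul(add(add(Z, mul(Z, SZ)), add(Z, Z)), add(add(SZ, SSZ), mul(Z, Z))))))
  step 11: S(S(add(S(add(Z, mul(Z, Z))), mul(add(add(Z, mul(Z, SZ)), add(Z, Z)), add(add(SZ, SSZ), mul(Z, Z))))))
  step 12: S(S(S(add(add(Z, mul(Z, Z)), mul(add(add(Z, mul(Z, SZ)), add(Z, Z)), add(add(SZ, SSZ), mul(Z, Z)))))))
  step 13: S(S(S(add(mul(Z, Z), mul(add(add(Z, mul(Z, SZ)), add(Z, Z)), add(add(SZ, SSZ), mul(Z, Z)))))))
  step 14: S(S(S(add(Z, mul(add(add(Z, mul(Z, SZ)), add(Z, Z)), add(add(SZ, SSZ), mul(Z, Z)))))))
  step 15: S(S(S(mul(add(add(Z, mul(Z, SZ)), add(Z, Z)), add(add(SZ, SSZ), mul(Z, Z))))))
  step 16: S(S(S(mul(add(mul(Z, SZ), add(Z, Z)), add(add(SZ, SSZ), mul(Z, Z))))))
  step 17: S(S(S(mul(add(Z, add(Z, Z)), add(add(SZ, SSZ), mul(Z, Z))))))
  step 18: S(S(S(mul(add(Z, Z), add(add(SZ, SSZ), mul(Z, Z))))))
  step 19: S(S(S(mul(Z, add(add(SZ, SSZ), mul(Z, Z))))))
  step 20: SSSZ

Term B:
  start: mul(mul(add(SZ, SZ), mul(SZ, SZ)), add(mul(SSZ, Z), add(SSSZ, Z)))
  step 1: mul(mul(S(add(Z, SZ)), mul(SZ, SZ)), add(mul(SSZ, Z), add(SSSZ, Z)))
  step 2: mul(add(mul(SZ, SZ), mul(add(Z, SZ), mul(SZ, SZ))), add(mul(SSZ, Z), add(SSSZ, Z)))
  step 3: mul(add(add(SZ, mul(Z, SZ)), mul(add(Z, SZ), mul(SZ, SZ))), add(mul(SSZ, Z), add(SSSZ, Z)))
  step 4: mul(add(S(add(Z, mul(Z, SZ))), mul(add(Z, SZ), mul(SZ, SZ))), add(mul(SSZ, Z), add(SSSZ, Z)))
  step 5: mul(S(add(add(Z, mul(Z, SZ)), mul(add(Z, SZ), mul(SZ, SZ)))), add(mul(SSZ, Z), add(SSSZ, Z)))
  step 6: add(add(mul(SSZ, Z), add(SSSZ, Z)), mul(add(add(Z, mul(Z, SZ)), mul(add(Z, SZ), mul(SZ, SZ))), add(mul(SSZ, Z), add(SSSZ, Z))))
  step 7: add(add(add(Z, mul(SZ, Z)), add(SSSZ, Z)), mul(add(add(Z, mul(Z, SZ)), mul(add(Z, SZ), mul(SZ, SZ))), add(mul(SSZ, Z), add(SSSZ, Z))))
  step 8: add(add(mul(SZ, Z), add(SSSZ, Z)), mul(add(add(Z, mul(Z, SZ)), mul(add(Z, SZ), mul(SZ, SZ))), add(mul(SSZ, Z), add(SSSZ, Z))))
  step 9: add(add(add(Z, mul(Z, Z)), add(SSSZ, Z)), mul(add(add(Z, mul(Z, SZ)), mul(add(Z, SZ), mul(SZ, SZ))), add(mul(SSZ, Z), add(SSSZ, Z))))
  step 10: add(add(mul(Z, Z), add(SSSZ, Z)), mul(add(add(Z, mul(Z, SZ)), mul(add(Z, SZ), mul(SZ, SZ))), add(mul(SSZ, Z), add(SSSZ, Z))))
  step 11: add(add(Z, add(SSSZ, Z)), mul(add(add(Z, mul(Z, SZ)), mul(add(Z, SZ), mul(SZ, SZ))), add(mul(SSZ, Z), add(SSSZ, Z))))
  step 12: add(add(SSSZ, Z), mul(add(add(Z, mul(Z, SZ)), mul(add(Z, SZ), mul(SZ, SZ))), add(mul(SSZ, Z), add(SSSZ, Z))))
  step 13: add(S(add(SSZ, Z)), mul(add(add(Z, mul(Z, SZ)), mul(add(Z, SZ), mul(SZ, SZ))), add(mul(SSZ, Z), add(SSSZ, Z))))
  step 14: S(add(add(SSZ, Z), mul(add(add(Z, mul(Z, SZ)), mul(add(Z, SZ), mul(SZ, SZ))), add(mul(SSZ, Z), add(SSSZ, Z)))))
  step 15: S(add(S(add(SZ, Z)), mul(add(add(Z, mul(Z, SZ)), mul(add(Z, SZ), mul(SZ, SZ))), add(mul(SSZ, Z), add(SSSZ, Z)))))
  step 16: S(S(add(add(SZ, Z), mul(add(add(Z, mul(Z, SZ)), mul(add(Z, SZ), mul(SZ, SZ))), add(mul(SSZ, Z), add(SSSZ, Z))))))
  step 17: S(S(add(S(add(Z, Z)), mul(add(add(Z, mul(Z, SZ)), mul(add(Z, SZ), mul(SZ, SZ))), add(mul(SSZ, Z), add(SSSZ, Z))))))
  step 18: S(S(S(add(add(Z, Z), mul(add(add(Z, mul(Z, SZ)), mul(add(Z, SZ), mul(SZ, SZ))), add(mul(SSZ, Z), add(SSSZ, Z)))))))
  step 19: S(S(S(add(Z, mul(add(add(Z, mul(Z, SZ)), mul(add(Z, SZ), mul(SZ, SZ))), add(mul(SSZ, Z), add(SSSZ, Z)))))))
  step 20: S(S(S(mul(add(add(Z, mul(Z, SZ)), mul(add(Z, SZ), mul(SZ, SZ))), add(mul(SSZ, Z), add(SSSZ, Z))))))
  step 21: S(S(S(mul(add(mul(Z, SZ), mul(add(Z, SZ), mul(SZ, SZ))), add(mul(SSZ, Z), add(SSSZ, Z))))))
  step 22: S(S(S(mul(add(Z, mul(add(Z, SZ), mul(SZ, SZ))), add(mul(SSZ, Z), add(SSSZ, Z))))))
  step 23: S(S(S(mul(mul(add(Z, SZ), mul(SZ, SZ)), add(mul(SSZ, Z), add(SSSZ, Z))))))
  step 24: S(S(S(mul(mul(SZ, mul(SZ, SZ)), add(mul(SSZ, Z), add(SSSZ, Z))))))
  step 25: S(S(S(mul(add(mul(SZ, SZ), mul(Z, mul(SZ, SZ))), add(mul(SSZ, Z), add(SSSZ, Z))))))
  step 26: S(S(S(mul(add(add(SZ, mul(Z, SZ)), mul(Z, mul(SZ, SZ))), add(mul(SSZ, Z), add(SSSZ, Z))))))
  step 27: S(S(S(mul(add(S(add(Z, mul(Z, SZ))), mul(Z, mul(SZ, SZ))), add(mul(SSZ, Z), add(SSSZ, Z))))))
  step 28: S(S(S(mul(S(add(add(Z, mul(Z, SZ)), mul(Z, mul(SZ, SZ)))), add(mul(SSZ, Z), add(SSSZ, Z))))))
  step 29: S(S(S(add(add(mul(SSZ, Z), add(SSSZ, Z)), mul(add(add(Z, mul(Z, SZ)), mul(Z, mul(SZ, SZ))), add(mul(SSZ, Z), add(SSSZ, Z)))))))
  step 30: S(S(S(add(add(add(Z, mul(SZ, Z)), add(SSSZ, Z)), mul(add(add(Z, mul(Z, SZ)), mul(Z, mul(SZ, SZ))), add(mul(SSZ, Z), add(SSSZ, Z)))))))
  step 31: S(S(S(add(add(mul(SZ, Z), add(SSSZ, Z)), mul(add(add(Z, mul(Z, SZ)), mul(Z, mul(SZ, SZ))), add(mul(SSZ, Z), add(SSSZ, Z)))))))
  step 32: S(S(S(add(add(add(Z, mul(Z, Z)), add(SSSZ, Z)), mul(add(add(Z, mul(Z, SZ)), mul(Z, mul(SZ, SZ))), add(mul(SSZ, Z), add(SSSZ, Z)))))))
  step 33: S(S(S(add(add(mul(Z, Z), add(SSSZ, Z)), mul(add(add(Z, mul(Z, SZ)), mul(Z, mul(SZ, SZ))), add(mul(SSZ, Z), add(SSSZ, Z)))))))
  step 34: S(S(S(add(add(Z, add(SSSZ, Z)), mul(add(add(Z, mul(Z, SZ)), mul(Z, mul(SZ, SZ))), add(mul(SSZ, Z), add(SSSZ, Z)))))))
  step 35: S(S(S(add(add(SSSZ, Z), mul(add(add(Z, mul(Z, SZ)), mul(Z, mul(SZ, SZ))), add(mul(SSZ, Z), add(SSSZ, Z)))))))
  step 36: S(S(S(add(S(add(SSZ, Z)), mul(add(add(Z, mul(Z, SZ)), mul(Z, mul(SZ, SZ))), add(mul(SSZ, Z), add(SSSZ, Z)))))))
  step 37: S(S(S(S(add(add(SSZ, Z), mul(add(add(Z, mul(Z, SZ)), mul(Z, mul(SZ, SZ))), add(mul(SSZ, Z), add(SSSZ, Z))))))))
  step 38: S(S(S(S(add(S(add(SZ, Z)), mul(add(add(Z, mul(Z, SZ)), mul(Z, mul(SZ, SZ))), add(mul(SSZ, Z), add(SSSZ, Z))))))))
  step 39: S(S(S(S(S(add(add(SZ, Z), mul(add(add(Z, mul(Z, SZ)), mul(Z, mul(SZ, SZ))), add(mul(SSZ, Z), add(SSSZ, Z)))))))))
  step 40: S(S(S(S(S(add(S(add(Z, Z)), mul(add(add(Z, mul(Z, SZ)), mul(Z, mul(SZ, SZ))), add(mul(SSZ, Z), add(SSSZ, Z)))))))))
  step 41: S(S(S(S(S(S(add(add(Z, Z), mul(add(add(Z, mul(Z, SZ)), mul(Z, mul(SZ, SZ))), add(mul(SSZ, Z), add(SSSZ, Z))))))))))
  step 42: S(S(S(S(S(S(add(Z, mul(add(add(Z, mul(Z, SZ)), mul(Z, mul(SZ, SZ))), add(mul(SSZ, Z), add(SSSZ, Z))))))))))
  step 43: S(S(S(S(S(S(mul(add(add(Z, mul(Z, SZ)), mul(Z, mul(SZ, SZ))), add(mul(SSZ, Z), add(SSSZ, Z)))))))))
  step 44: S(S(S(S(S(S(mul(add(mul(Z, SZ), mul(Z, mul(SZ, SZ))), add(mul(SSZ, Z), add(SSSZ, Z)))))))))
  step 45: S(S(S(S(S(S(mul(add(Z, mul(Z, mul(SZ, SZ))), add(mul(SSZ, Z), add(SSSZ, Z)))))))))
  step 46: S(S(S(S(S(S(mul(mul(Z, mul(SZ, SZ)), add(mul(SSZ, Z), add(SSSZ, Z)))))))))
  step 47: S(S(S(S(S(S(mul(Z, add(mul(SSZ, Z), add(SSSZ, Z)))))))))
  step 48: S^6(Z)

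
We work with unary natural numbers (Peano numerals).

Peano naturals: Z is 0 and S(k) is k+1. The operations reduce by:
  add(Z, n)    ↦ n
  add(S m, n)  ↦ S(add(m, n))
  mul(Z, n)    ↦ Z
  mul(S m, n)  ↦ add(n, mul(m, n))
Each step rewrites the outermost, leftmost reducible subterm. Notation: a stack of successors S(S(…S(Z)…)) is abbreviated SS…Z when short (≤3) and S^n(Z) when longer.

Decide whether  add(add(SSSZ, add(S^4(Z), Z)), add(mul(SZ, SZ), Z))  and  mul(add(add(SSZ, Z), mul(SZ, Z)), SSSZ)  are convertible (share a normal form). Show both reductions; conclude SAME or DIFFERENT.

Answer: DIFFERENT — A ⇓ S^8(Z), B ⇓ S^6(Z)

Working:
Term A:
  start: add(add(SSSZ, add(S^4(Z), Z)), add(mul(SZ, SZ), Z))
  [1] add(S(add(SSZ, add(S^4(Z), Z))), add(mul(SZ, SZ), Z))
  [2] S(add(add(SSZ, add(S^4(Z), Z)), add(mul(SZ, SZ), Z)))
  [3] S(add(S(add(SZ, add(S^4(Z), Z))), add(mul(SZ, SZ), Z)))
  [4] S(S(add(add(SZ, add(S^4(Z), Z)), add(mul(SZ, SZ), Z))))
  [5] S(S(add(S(add(Z, add(S^4(Z), Z))), add(mul(SZ, SZ), Z))))
  [6] S(S(S(add(add(Z, add(S^4(Z), Z)), add(mul(SZ, SZ), Z)))))
  [7] S(S(S(add(add(S^4(Z), Z), add(mul(SZ, SZ), Z)))))
  [8] S(S(S(add(S(add(SSSZ, Z)), add(mul(SZ, SZ), Z)))))
  [9] S(S(S(S(add(add(SSSZ, Z), add(mul(SZ, SZ), Z))))))
  [10] S(S(S(S(add(S(add(SSZ, Z)), add(mul(SZ, SZ), Z))))))
  [11] S(S(S(S(S(add(add(SSZ, Z), add(mul(SZ, SZ), Z)))))))
  [12] S(S(S(S(S(add(S(add(SZ, Z)), add(mul(SZ, SZ), Z)))))))
  [13] S(S(S(S(S(S(add(add(SZ, Z), add(mul(SZ, SZ), Z))))))))
  [14] S(S(S(S(S(S(add(S(add(Z, Z)), add(mul(SZ, SZ), Z))))))))
  [15] S(S(S(S(S(S(S(add(add(Z, Z), add(mul(SZ, SZ), Z)))))))))
  [16] S(S(S(S(S(S(S(add(Z, add(mul(SZ, SZ), Z)))))))))
  [17] S(S(S(S(S(S(S(add(mul(SZ, SZ), Z))))))))
  [18] S(S(S(S(S(S(S(add(add(SZ, mul(Z, SZ)), Z))))))))
  [19] S(S(S(S(S(S(S(add(S(add(Z, mul(Z, SZ))), Z))))))))
  [20] S(S(S(S(S(S(S(S(add(add(Z, mul(Z, SZ)), Z)))))))))
  [21] S(S(S(S(S(S(S(S(add(mul(Z, SZ), Z)))))))))
  [22] S(S(S(S(S(S(S(S(add(Z, Z)))))))))
  [23] S^8(Z)

Term B:
  start: mul(add(add(SSZ, Z), mul(SZ, Z)), SSSZ)
  [1] mul(add(S(add(SZ, Z)), mul(SZ, Z)), SSSZ)
  [2] mul(S(add(add(SZ, Z), mul(SZ, Z))), SSSZ)
  [3] add(SSSZ, mul(add(add(SZ, Z), mul(SZ, Z)), SSSZ))
  [4] S(add(SSZ, mul(add(add(SZ, Z), mul(SZ, Z)), SSSZ)))
  [5] S(S(add(SZ, mul(add(add(SZ, Z), mul(SZ, Z)), SSSZ))))
  [6] S(S(S(add(Z, mul(add(add(SZ, Z), mul(SZ, Z)), SSSZ)))))
  [7] S(S(S(mul(add(add(SZ, Z), mul(SZ, Z)), SSSZ))))
  [8] S(S(S(mul(add(S(add(Z, Z)), mul(SZ, Z)), SSSZ))))
  [9] S(S(S(mul(S(add(add(Z, Z), mul(SZ, Z))), SSSZ))))
  [10] S(S(S(add(SSSZ, mul(add(add(Z, Z), mul(SZ, Z)), SSSZ)))))
  [11] S(S(S(S(add(SSZ, mul(add(add(Z, Z), mul(SZ, Z)), SSSZ))))))
  [12] S(S(S(S(S(add(SZ, mul(add(add(Z, Z), mul(SZ, Z)), SSSZ)))))))
  [13] S(S(S(S(S(S(add(Z, mul(add(add(Z, Z), mul(SZ, Z)), SSSZ))))))))
  [14] S(S(S(S(S(S(mul(add(add(Z, Z), mul(SZ, Z)), SSSZ)))))))
  [15] S(S(S(S(S(S(mul(add(Z, mul(SZ, Z)), SSSZ)))))))
  [16] S(S(S(S(S(S(mul(mul(SZ, Z), SSSZ)))))))
  [17] S(S(S(S(S(S(mul(add(Z, mul(Z, Z)), SSSZ)))))))
  [18] S(S(S(S(S(S(mul(mul(Z, Z), SSSZ)))))))
  [19] S(S(S(S(S(S(mul(Z, SSSZ)))))))
  [20] S^6(Z)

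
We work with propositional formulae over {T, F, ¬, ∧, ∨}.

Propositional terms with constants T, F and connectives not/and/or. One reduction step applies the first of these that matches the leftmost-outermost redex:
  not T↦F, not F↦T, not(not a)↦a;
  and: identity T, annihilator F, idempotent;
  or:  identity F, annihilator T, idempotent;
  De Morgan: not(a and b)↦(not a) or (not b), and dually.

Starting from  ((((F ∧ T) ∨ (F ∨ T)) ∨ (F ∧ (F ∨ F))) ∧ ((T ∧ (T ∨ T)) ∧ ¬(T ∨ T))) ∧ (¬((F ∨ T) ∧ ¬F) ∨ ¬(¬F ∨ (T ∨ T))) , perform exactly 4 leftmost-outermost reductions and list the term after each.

  start: ((((F ∧ T) ∨ (F ∨ T)) ∨ (F ∧ (F ∨ F))) ∧ ((T ∧ (T ∨ T)) ∧ ¬(T ∨ T))) ∧ (¬((F ∨ T) ∧ ¬F) ∨ ¬(¬F ∨ (T ∨ T)))
  [1] (((F ∨ (F ∨ T)) ∨ (F ∧ (F ∨ F))) ∧ ((T ∧ (T ∨ T)) ∧ ¬(T ∨ T))) ∧ (¬((F ∨ T) ∧ ¬F) ∨ ¬(¬F ∨ (T ∨ T)))
  [2] (((F ∨ T) ∨ (F ∧ (F ∨ F))) ∧ ((T ∧ (T ∨ T)) ∧ ¬(T ∨ T))) ∧ (¬((F ∨ T) ∧ ¬F) ∨ ¬(¬F ∨ (T ∨ T)))
  [3] ((T ∨ (F ∧ (F ∨ F))) ∧ ((T ∧ (T ∨ T)) ∧ ¬(T ∨ T))) ∧ (¬((F ∨ T) ∧ ¬F) ∨ ¬(¬F ∨ (T ∨ T)))
  [4] (T ∧ ((T ∧ (T ∨ T)) ∧ ¬(T ∨ T))) ∧ (¬((F ∨ T) ∧ ¬F) ∨ ¬(¬F ∨ (T ∨ T)))

Answer: after 4 steps: (T ∧ ((T ∧ (T ∨ T)) ∧ ¬(T ∨ T))) ∧ (¬((F ∨ T) ∧ ¬F) ∨ ¬(¬F ∨ (T ∨ T)))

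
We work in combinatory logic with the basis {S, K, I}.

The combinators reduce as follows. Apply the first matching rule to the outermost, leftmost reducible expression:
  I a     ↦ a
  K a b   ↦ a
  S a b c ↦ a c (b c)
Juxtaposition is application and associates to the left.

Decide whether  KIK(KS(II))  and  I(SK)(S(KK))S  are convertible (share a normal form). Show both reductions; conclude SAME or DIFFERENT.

Term A:
  start: KIK(KS(II))
  →1  I(KS(II))
  →2  KS(II)
  →3  S

Term B:
  start: I(SK)(S(KK))S
  →1  SK(S(KK))S
  →2  KS(S(KK)S)
  →3  S

Answer: SAME — A ⇓ S, B ⇓ S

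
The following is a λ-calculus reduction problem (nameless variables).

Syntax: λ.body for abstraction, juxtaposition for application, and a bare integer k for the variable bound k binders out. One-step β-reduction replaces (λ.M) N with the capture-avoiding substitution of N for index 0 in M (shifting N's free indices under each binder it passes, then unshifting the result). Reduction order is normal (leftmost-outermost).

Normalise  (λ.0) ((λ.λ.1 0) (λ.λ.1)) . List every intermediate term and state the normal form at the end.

Answer: normal form = λ.λ.1  (in 3 steps)

Reduction:
  start: (λ.0) ((λ.λ.1 0) (λ.λ.1))
  →1  (λ.λ.1 0) (λ.λ.1)
  →2  λ.(λ.λ.1) 0
  →3  λ.λ.1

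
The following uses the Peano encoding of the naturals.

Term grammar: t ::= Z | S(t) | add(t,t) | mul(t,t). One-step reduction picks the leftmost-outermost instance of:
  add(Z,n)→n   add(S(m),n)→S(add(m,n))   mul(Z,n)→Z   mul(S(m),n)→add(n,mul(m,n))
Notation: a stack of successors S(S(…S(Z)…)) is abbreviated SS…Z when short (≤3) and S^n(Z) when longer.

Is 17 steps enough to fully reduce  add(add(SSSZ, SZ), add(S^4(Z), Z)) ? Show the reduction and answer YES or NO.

Answer: YES — reaches normal form S^8(Z) in 14 ≤ 17 steps

Working:
  start: add(add(SSSZ, SZ), add(S^4(Z), Z))
  →1  add(S(add(SSZ, SZ)), add(S^4(Z), Z))
  →2  S(add(add(SSZ, SZ), add(S^4(Z), Z)))
  →3  S(add(S(add(SZ, SZ)), add(S^4(Z), Z)))
  →4  S(S(add(add(SZ, SZ), add(S^4(Z), Z))))
  →5  S(S(add(S(add(Z, SZ)), add(S^4(Z), Z))))
  →6  S(S(S(add(add(Z, SZ), add(S^4(Z), Z)))))
  →7  S(S(S(add(SZ, add(S^4(Z), Z)))))
  →8  S(S(S(S(add(Z, add(S^4(Z), Z))))))
  →9  S(S(S(S(add(S^4(Z), Z)))))
  →10  S(S(S(S(S(add(SSSZ, Z))))))
  →11  S(S(S(S(S(S(add(SSZ, Z)))))))
  →12  S(S(S(S(S(S(S(add(SZ, Z))))))))
  →13  S(S(S(S(S(S(S(S(add(Z, Z)))))))))
  →14  S^8(Z)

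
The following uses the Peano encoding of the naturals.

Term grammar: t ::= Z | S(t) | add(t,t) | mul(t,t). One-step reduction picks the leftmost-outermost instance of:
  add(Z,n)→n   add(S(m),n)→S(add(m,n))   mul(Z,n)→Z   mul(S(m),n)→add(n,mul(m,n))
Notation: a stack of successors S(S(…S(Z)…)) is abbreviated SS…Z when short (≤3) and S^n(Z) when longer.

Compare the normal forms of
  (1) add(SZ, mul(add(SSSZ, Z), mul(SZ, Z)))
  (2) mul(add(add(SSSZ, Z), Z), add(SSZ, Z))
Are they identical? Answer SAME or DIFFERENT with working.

Term A:
  start: add(SZ, mul(add(SSSZ, Z), mul(SZ, Z)))
  step 1: S(add(Z, mul(add(SSSZ, Z), mul(SZ, Z))))
  step 2: S(mul(add(SSSZ, Z), mul(SZ, Z)))
  step 3: S(mul(S(add(SSZ, Z)), mul(SZ, Z)))
  step 4: S(add(mul(SZ, Z), mul(add(SSZ, Z), mul(SZ, Z))))
  step 5: S(add(add(Z, mul(Z, Z)), mul(add(SSZ, Z), mul(SZ, Z))))
  step 6: S(add(mul(Z, Z), mul(add(SSZ, Z), mul(SZ, Z))))
  step 7: S(add(Z, mul(add(SSZ, Z), mul(SZ, Z))))
  step 8: S(mul(add(SSZ, Z), mul(SZ, Z)))
  step 9: S(mul(S(add(SZ, Z)), mul(SZ, Z)))
  step 10: S(add(mul(SZ, Z), mul(add(SZ, Z), mul(SZ, Z))))
  step 11: S(add(add(Z, mul(Z, Z)), mul(add(SZ, Z), mul(SZ, Z))))
  step 12: S(add(mul(Z, Z), mul(add(SZ, Z), mul(SZ, Z))))
  step 13: S(add(Z, mul(add(SZ, Z), mul(SZ, Z))))
  step 14: S(mul(add(SZ, Z), mul(SZ, Z)))
  step 15: S(mul(S(add(Z, Z)), mul(SZ, Z)))
  step 16: S(add(mul(SZ, Z), mul(add(Z, Z), mul(SZ, Z))))
  step 17: S(add(add(Z, mul(Z, Z)), mul(add(Z, Z), mul(SZ, Z))))
  step 18: S(add(mul(Z, Z), mul(add(Z, Z), mul(SZ, Z))))
  step 19: S(add(Z, mul(add(Z, Z), mul(SZ, Z))))
  step 20: S(mul(add(Z, Z), mul(SZ, Z)))
  step 21: S(mul(Z, mul(SZ, Z)))
  step 22: SZ

Term B:
  start: mul(add(add(SSSZ, Z), Z), add(SSZ, Z))
  step 1: mul(add(S(add(SSZ, Z)), Z), add(SSZ, Z))
  step 2: mul(S(add(add(SSZ, Z), Z)), add(SSZ, Z))
  step 3: add(add(SSZ, Z), mul(add(add(SSZ, Z), Z), add(SSZ, Z)))
  step 4: add(S(add(SZ, Z)), mul(add(add(SSZ, Z), Z), add(SSZ, Z)))
  step 5: S(add(add(SZ, Z), mul(add(add(SSZ, Z), Z), add(SSZ, Z))))
  step 6: S(add(S(add(Z, Z)), mul(add(add(SSZ, Z), Z), add(SSZ, Z))))
  step 7: S(S(add(add(Z, Z), mul(add(add(SSZ, Z), Z), add(SSZ, Z)))))
  step 8: S(S(add(Z, mul(add(add(SSZ, Z), Z), add(SSZ, Z)))))
  step 9: S(S(mul(add(add(SSZ, Z), Z), add(SSZ, Z))))
  step 10: S(S(mul(add(S(add(SZ, Z)), Z), add(SSZ, Z))))
  step 11: S(S(mul(S(add(add(SZ, Z), Z)), add(SSZ, Z))))
  step 12: S(S(add(add(SSZ, Z), mul(add(add(SZ, Z), Z), add(SSZ, Z)))))
  step 13: S(S(add(S(add(SZ, Z)), mul(add(add(SZ, Z), Z), add(SSZ, Z)))))
  step 14: S(S(S(add(add(SZ, Z), mul(add(add(SZ, Z), Z), add(SSZ, Z))))))
  step 15: S(S(S(add(S(add(Z, Z)), mul(add(add(SZ, Z), Z), add(SSZ, Z))))))
  step 16: S(S(S(S(add(add(Z, Z), mul(add(add(SZ, Z), Z), add(SSZ, Z)))))))
  step 17: S(S(S(S(add(Z, mul(add(add(SZ, Z), Z), add(SSZ, Z)))))))
  step 18: S(S(S(S(mul(add(add(SZ, Z), Z), add(SSZ, Z))))))
  step 19: S(S(S(S(mul(add(S(add(Z, Z)), Z), add(SSZ, Z))))))
  step 20: S(S(S(S(mul(S(add(add(Z, Z), Z)), add(SSZ, Z))))))
  step 21: S(S(S(S(add(add(SSZ, Z), mul(add(add(Z, Z), Z), add(SSZ, Z)))))))
  step 22: S(S(S(S(add(S(add(SZ, Z)), mul(add(add(Z, Z), Z), add(SSZ, Z)))))))
  step 23: S(S(S(S(S(add(add(SZ, Z), mul(add(add(Z, Z), Z), add(SSZ, Z))))))))
  step 24: S(S(S(S(S(add(S(add(Z, Z)), mul(add(add(Z, Z), Z), add(SSZ, Z))))))))
  step 25: S(S(S(S(S(S(add(add(Z, Z), mul(add(add(Z, Z), Z), add(SSZ, Z)))))))))
  step 26: S(S(S(S(S(S(add(Z, mul(add(add(Z, Z), Z), add(SSZ, Z)))))))))
  step 27: S(S(S(S(S(S(mul(add(add(Z, Z), Z), add(SSZ, Z))))))))
  step 28: S(S(S(S(S(S(mul(add(Z, Z), add(SSZ, Z))))))))
  step 29: S(S(S(S(S(S(mul(Z, add(SSZ, Z))))))))
  step 30: S^6(Z)

Answer: DIFFERENT — A ⇓ SZ, B ⇓ S^6(Z)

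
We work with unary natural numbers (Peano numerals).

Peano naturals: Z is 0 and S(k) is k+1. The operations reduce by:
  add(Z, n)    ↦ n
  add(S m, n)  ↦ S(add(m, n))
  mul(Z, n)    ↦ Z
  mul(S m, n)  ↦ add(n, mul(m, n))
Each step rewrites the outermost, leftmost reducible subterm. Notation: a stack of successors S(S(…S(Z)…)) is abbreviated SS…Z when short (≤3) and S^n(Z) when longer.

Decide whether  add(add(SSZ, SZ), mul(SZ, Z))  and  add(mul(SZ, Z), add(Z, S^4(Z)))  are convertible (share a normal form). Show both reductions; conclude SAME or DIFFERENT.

Answer: DIFFERENT — A ⇓ SSSZ, B ⇓ S^4(Z)

Reduction:
Term A:
  start: add(add(SSZ, SZ), mul(SZ, Z))
  [1] add(S(add(SZ, SZ)), mul(SZ, Z))
  [2] S(add(add(SZ, SZ), mul(SZ, Z)))
  [3] S(add(S(add(Z, SZ)), mul(SZ, Z)))
  [4] S(S(add(add(Z, SZ), mul(SZ, Z))))
  [5] S(S(add(SZ, mul(SZ, Z))))
  [6] S(S(S(add(Z, mul(SZ, Z)))))
  [7] S(S(S(mul(SZ, Z))))
  [8] S(S(S(add(Z, mul(Z, Z)))))
  [9] S(S(S(mul(Z, Z))))
  [10] SSSZ

Term B:
  start: add(mul(SZ, Z), add(Z, S^4(Z)))
  [1] add(add(Z, mul(Z, Z)), add(Z, S^4(Z)))
  [2] add(mul(Z, Z), add(Z, S^4(Z)))
  [3] add(Z, add(Z, S^4(Z)))
  [4] add(Z, S^4(Z))
  [5] S^4(Z)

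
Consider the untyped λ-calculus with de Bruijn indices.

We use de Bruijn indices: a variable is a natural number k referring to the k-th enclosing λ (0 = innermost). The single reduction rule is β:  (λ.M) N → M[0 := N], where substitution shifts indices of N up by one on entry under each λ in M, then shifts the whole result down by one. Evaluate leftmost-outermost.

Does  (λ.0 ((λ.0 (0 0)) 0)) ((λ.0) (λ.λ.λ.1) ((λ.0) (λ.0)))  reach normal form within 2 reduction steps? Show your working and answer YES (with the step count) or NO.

Answer: NO — after 2 steps the term is (λ.λ.λ.1) ((λ.0) (λ.0)) ((λ.0 (0 0)) ((λ.0) (λ.λ.λ.1) ((λ.0) (λ.0)))), not yet normal

Derivation:
  start: (λ.0 ((λ.0 (0 0)) 0)) ((λ.0) (λ.λ.λ.1) ((λ.0) (λ.0)))
  [1] (λ.0) (λ.λ.λ.1) ((λ.0) (λ.0)) ((λ.0 (0 0)) ((λ.0) (λ.λ.λ.1) ((λ.0) (λ.0))))
  [2] (λ.λ.λ.1) ((λ.0) (λ.0)) ((λ.0 (0 0)) ((λ.0) (λ.λ.λ.1) ((λ.0) (λ.0))))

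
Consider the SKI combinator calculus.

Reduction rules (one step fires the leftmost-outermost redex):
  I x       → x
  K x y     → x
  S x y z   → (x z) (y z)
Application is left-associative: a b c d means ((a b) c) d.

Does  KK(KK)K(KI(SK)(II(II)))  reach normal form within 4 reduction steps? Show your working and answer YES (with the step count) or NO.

Answer: YES — reaches normal form K in 2 ≤ 4 steps

Reduction:
  start: KK(KK)K(KI(SK)(II(II)))
  [1] KK(KI(SK)(II(II)))
  [2] K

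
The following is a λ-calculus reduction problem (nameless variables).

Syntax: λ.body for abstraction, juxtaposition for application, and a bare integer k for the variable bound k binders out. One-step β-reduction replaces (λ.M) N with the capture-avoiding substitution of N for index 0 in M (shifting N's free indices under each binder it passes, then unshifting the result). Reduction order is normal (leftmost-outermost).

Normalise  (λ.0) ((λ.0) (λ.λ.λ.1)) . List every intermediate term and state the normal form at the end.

Answer: normal form = λ.λ.λ.1  (in 2 steps)

Working:
  start: (λ.0) ((λ.0) (λ.λ.λ.1))
  →1  (λ.0) (λ.λ.λ.1)
  →2  λ.λ.λ.1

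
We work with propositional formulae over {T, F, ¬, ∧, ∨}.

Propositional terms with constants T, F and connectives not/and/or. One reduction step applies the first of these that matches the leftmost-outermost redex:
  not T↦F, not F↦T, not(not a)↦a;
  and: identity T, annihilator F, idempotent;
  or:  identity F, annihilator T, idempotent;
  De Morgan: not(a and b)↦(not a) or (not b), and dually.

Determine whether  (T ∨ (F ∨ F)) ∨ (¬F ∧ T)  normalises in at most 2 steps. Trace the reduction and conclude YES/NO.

Answer: YES — reaches normal form T in 2 ≤ 2 steps

Reduction:
  start: (T ∨ (F ∨ F)) ∨ (¬F ∧ T)
  →1  T ∨ (¬F ∧ T)
  →2  T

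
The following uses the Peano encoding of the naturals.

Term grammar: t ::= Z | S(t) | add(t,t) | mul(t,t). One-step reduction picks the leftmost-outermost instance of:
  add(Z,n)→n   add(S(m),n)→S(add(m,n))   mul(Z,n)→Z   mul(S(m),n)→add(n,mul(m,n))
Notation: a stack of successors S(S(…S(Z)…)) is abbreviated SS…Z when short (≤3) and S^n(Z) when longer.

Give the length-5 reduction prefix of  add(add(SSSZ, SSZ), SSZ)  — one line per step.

  start: add(add(SSSZ, SSZ), SSZ)
  step 1: add(S(add(SSZ, SSZ)), SSZ)
  step 2: S(add(add(SSZ, SSZ), SSZ))
  step 3: S(add(S(add(SZ, SSZ)), SSZ))
  step 4: S(S(add(add(SZ, SSZ), SSZ)))
  step 5: S(S(add(S(add(Z, SSZ)), SSZ)))

Answer: after 5 steps: S(S(add(S(add(Z, SSZ)), SSZ)))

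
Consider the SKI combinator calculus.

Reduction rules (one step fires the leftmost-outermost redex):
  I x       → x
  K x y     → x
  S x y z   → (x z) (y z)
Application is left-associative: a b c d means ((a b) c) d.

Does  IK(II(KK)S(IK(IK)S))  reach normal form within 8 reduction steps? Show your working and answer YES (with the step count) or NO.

  start: IK(II(KK)S(IK(IK)S))
  [1] K(II(KK)S(IK(IK)S))
  [2] K(I(KK)S(IK(IK)S))
  [3] K(KKS(IK(IK)S))
  [4] K(K(IK(IK)S))
  [5] K(K(K(IK)S))
  [6] K(K(IK))
  [7] K(KK)

Answer: YES — reaches normal form K(KK) in 7 ≤ 8 steps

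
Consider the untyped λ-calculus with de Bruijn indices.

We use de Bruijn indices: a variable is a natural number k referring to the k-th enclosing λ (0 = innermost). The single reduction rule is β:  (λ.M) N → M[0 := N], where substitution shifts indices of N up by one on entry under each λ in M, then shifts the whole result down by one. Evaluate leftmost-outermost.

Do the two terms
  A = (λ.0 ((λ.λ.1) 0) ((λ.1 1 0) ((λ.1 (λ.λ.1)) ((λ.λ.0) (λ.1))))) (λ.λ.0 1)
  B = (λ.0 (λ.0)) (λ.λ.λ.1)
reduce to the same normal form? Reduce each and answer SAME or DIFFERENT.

Answer: DIFFERENT — A ⇓ λ.λ.0 1, B ⇓ λ.λ.1

Working:
Term A:
  start: (λ.0 ((λ.λ.1) 0) ((λ.1 1 0) ((λ.1 (λ.λ.1)) ((λ.λ.0) (λ.1))))) (λ.λ.0 1)
  [1] (λ.λ.0 1) ((λ.λ.1) (λ.λ.0 1)) ((λ.(λ.λ.0 1) (λ.λ.0 1) 0) ((λ.(λ.λ.0 1) (λ.λ.1)) ((λ.λ.0) (λ.λ.λ.0 1))))
  [2] (λ.0 ((λ.λ.1) (λ.λ.0 1))) ((λ.(λ.λ.0 1) (λ.λ.0 1) 0) ((λ.(λ.λ.0 1) (λ.λ.1)) ((λ.λ.0) (λ.λ.λ.0 1))))
  [3] (λ.(λ.λ.0 1) (λ.λ.0 1) 0) ((λ.(λ.λ.0 1) (λ.λ.1)) ((λ.λ.0) (λ.λ.λ.0 1))) ((λ.λ.1) (λ.λ.0 1))
  [4] (λ.λ.0 1) (λ.λ.0 1) ((λ.(λ.λ.0 1) (λ.λ.1)) ((λ.λ.0) (λ.λ.λ.0 1))) ((λ.λ.1) (λ.λ.0 1))
  [5] (λ.0 (λ.λ.0 1)) ((λ.(λ.λ.0 1) (λ.λ.1)) ((λ.λ.0) (λ.λ.λ.0 1))) ((λ.λ.1) (λ.λ.0 1))
  [6] (λ.(λ.λ.0 1) (λ.λ.1)) ((λ.λ.0) (λ.λ.λ.0 1)) (λ.λ.0 1) ((λ.λ.1) (λ.λ.0 1))
  [7] (λ.λ.0 1) (λ.λ.1) (λ.λ.0 1) ((λ.λ.1) (λ.λ.0 1))
  [8] (λ.0 (λ.λ.1)) (λ.λ.0 1) ((λ.λ.1) (λ.λ.0 1))
  [9] (λ.λ.0 1) (λ.λ.1) ((λ.λ.1) (λ.λ.0 1))
  [10] (λ.0 (λ.λ.1)) ((λ.λ.1) (λ.λ.0 1))
  [11] (λ.λ.1) (λ.λ.0 1) (λ.λ.1)
  [12] (λ.λ.λ.0 1) (λ.λ.1)
  [13] λ.λ.0 1

Term B:
  start: (λ.0 (λ.0)) (λ.λ.λ.1)
  [1] (λ.λ.λ.1) (λ.0)
  [2] λ.λ.1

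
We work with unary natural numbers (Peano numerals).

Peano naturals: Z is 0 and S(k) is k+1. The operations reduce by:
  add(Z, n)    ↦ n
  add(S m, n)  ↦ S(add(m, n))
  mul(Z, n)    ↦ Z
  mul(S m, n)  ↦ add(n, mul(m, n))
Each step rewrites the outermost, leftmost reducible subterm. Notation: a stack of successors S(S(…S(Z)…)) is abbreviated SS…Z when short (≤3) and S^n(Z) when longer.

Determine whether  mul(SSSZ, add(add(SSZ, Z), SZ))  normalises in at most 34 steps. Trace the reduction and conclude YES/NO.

  start: mul(SSSZ, add(add(SSZ, Z), SZ))
  step 1: add(add(add(SSZ, Z), SZ), mul(SSZ, add(add(SSZ, Z), SZ)))
  step 2: add(add(S(add(SZ, Z)), SZ), mul(SSZ, add(add(SSZ, Z), SZ)))
  step 3: add(S(add(add(SZ, Z), SZ)), mul(SSZ, add(add(SSZ, Z), SZ)))
  step 4: S(add(add(add(SZ, Z), SZ), mul(SSZ, add(add(SSZ, Z), SZ))))
  step 5: S(add(add(S(add(Z, Z)), SZ), mul(SSZ, add(add(SSZ, Z), SZ))))
  step 6: S(add(S(add(add(Z, Z), SZ)), mul(SSZ, add(add(SSZ, Z), SZ))))
  step 7: S(S(add(add(add(Z, Z), SZ), mul(SSZ, add(add(SSZ, Z), SZ)))))
  step 8: S(S(add(add(Z, SZ), mul(SSZ, add(add(SSZ, Z), SZ)))))
  step 9: S(S(add(SZ, mul(SSZ, add(add(SSZ, Z), SZ)))))
  step 10: S(S(S(add(Z, mul(SSZ, add(add(SSZ, Z), SZ))))))
  step 11: S(S(S(mul(SSZ, add(add(SSZ, Z), SZ)))))
  step 12: S(S(S(add(add(add(SSZ, Z), SZ), mul(SZ, add(add(SSZ, Z), SZ))))))
  step 13: S(S(S(add(add(S(add(SZ, Z)), SZ), mul(SZ, add(add(SSZ, Z), SZ))))))
  step 14: S(S(S(add(S(add(add(SZ, Z), SZ)), mul(SZ, add(add(SSZ, Z), SZ))))))
  step 15: S(S(S(S(add(add(add(SZ, Z), SZ), mul(SZ, add(add(SSZ, Z), SZ)))))))
  step 16: S(S(S(S(add(add(S(add(Z, Z)), SZ), mul(SZ, add(add(SSZ, Z), SZ)))))))
  step 17: S(S(S(S(add(S(add(add(Z, Z), SZ)), mul(SZ, add(add(SSZ, Z), SZ)))))))
  step 18: S(S(S(S(S(add(add(add(Z, Z), SZ), mul(SZ, add(add(SSZ, Z), SZ))))))))
  step 19: S(S(S(S(S(add(add(Z, SZ), mul(SZ, add(add(SSZ, Z), SZ))))))))
  step 20: S(S(S(S(S(add(SZ, mul(SZ, add(add(SSZ, Z), SZ))))))))
  step 21: S(S(S(S(S(S(add(Z, mul(SZ, add(add(SSZ, Z), SZ)))))))))
  step 22: S(S(S(S(S(S(mul(SZ, add(add(SSZ, Z), SZ))))))))
  step 23: S(S(S(S(S(S(add(add(add(SSZ, Z), SZ), mul(Z, add(add(SSZ, Z), SZ)))))))))
  step 24: S(S(S(S(S(S(add(add(S(add(SZ, Z)), SZ), mul(Z, add(add(SSZ, Z), SZ)))))))))
  step 25: S(S(S(S(S(S(add(S(add(add(SZ, Z), SZ)), mul(Z, add(add(SSZ, Z), SZ)))))))))
  step 26: S(S(S(S(S(S(S(add(add(add(SZ, Z), SZ), mul(Z, add(add(SSZ, Z), SZ))))))))))
  step 27: S(S(S(S(S(S(S(add(add(S(add(Z, Z)), SZ), mul(Z, add(add(SSZ, Z), SZ))))))))))
  step 28: S(S(S(S(S(S(S(add(S(add(add(Z, Z), SZ)), mul(Z, add(add(SSZ, Z), SZ))))))))))
  step 29: S(S(S(S(S(S(S(S(add(add(add(Z, Z), SZ), mul(Z, add(add(SSZ, Z), SZ)))))))))))
  step 30: S(S(S(S(S(S(S(S(add(add(Z, SZ), mul(Z, add(add(SSZ, Z), SZ)))))))))))
  step 31: S(S(S(S(S(S(S(S(add(SZ, mul(Z, add(add(SSZ, Z), SZ)))))))))))
  step 32: S(S(S(S(S(S(S(S(S(add(Z, mul(Z, add(add(SSZ, Z), SZ))))))))))))
  step 33: S(S(S(S(S(S(S(S(S(mul(Z, add(add(SSZ, Z), SZ)))))))))))
  step 34: S^9(Z)

Answer: YES — reaches normal form S^9(Z) in 34 ≤ 34 steps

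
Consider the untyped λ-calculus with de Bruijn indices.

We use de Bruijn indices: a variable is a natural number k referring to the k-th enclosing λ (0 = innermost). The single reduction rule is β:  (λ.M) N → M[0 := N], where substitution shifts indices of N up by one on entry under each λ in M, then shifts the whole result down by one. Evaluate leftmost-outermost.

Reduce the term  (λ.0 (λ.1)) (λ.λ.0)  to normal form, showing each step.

  start: (λ.0 (λ.1)) (λ.λ.0)
  [1] (λ.λ.0) (λ.λ.λ.0)
  [2] λ.0

Answer: normal form = λ.0  (in 2 steps)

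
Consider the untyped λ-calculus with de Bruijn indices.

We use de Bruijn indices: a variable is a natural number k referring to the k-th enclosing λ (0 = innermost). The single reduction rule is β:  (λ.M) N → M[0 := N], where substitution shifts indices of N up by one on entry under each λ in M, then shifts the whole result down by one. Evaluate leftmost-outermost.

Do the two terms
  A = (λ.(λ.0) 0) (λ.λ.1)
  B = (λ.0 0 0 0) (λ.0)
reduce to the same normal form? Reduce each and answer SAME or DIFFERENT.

Answer: DIFFERENT — A ⇓ λ.λ.1, B ⇓ λ.0

Working:
Term A:
  start: (λ.(λ.0) 0) (λ.λ.1)
  [1] (λ.0) (λ.λ.1)
  [2] λ.λ.1

Term B:
  start: (λ.0 0 0 0) (λ.0)
  [1] (λ.0) (λ.0) (λ.0) (λ.0)
  [2] (λ.0) (λ.0) (λ.0)
  [3] (λ.0) (λ.0)
  [4] λ.0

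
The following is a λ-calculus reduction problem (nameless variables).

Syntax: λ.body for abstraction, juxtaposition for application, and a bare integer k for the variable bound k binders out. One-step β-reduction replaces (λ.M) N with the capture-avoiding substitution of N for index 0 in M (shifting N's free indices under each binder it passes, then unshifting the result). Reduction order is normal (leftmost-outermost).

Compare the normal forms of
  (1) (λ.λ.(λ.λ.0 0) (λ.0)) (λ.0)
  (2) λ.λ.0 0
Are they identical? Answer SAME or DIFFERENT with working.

Term A:
  start: (λ.λ.(λ.λ.0 0) (λ.0)) (λ.0)
  [1] λ.(λ.λ.0 0) (λ.0)
  [2] λ.λ.0 0

Term B:
  start: λ.λ.0 0

Answer: SAME — A ⇓ λ.λ.0 0, B ⇓ λ.λ.0 0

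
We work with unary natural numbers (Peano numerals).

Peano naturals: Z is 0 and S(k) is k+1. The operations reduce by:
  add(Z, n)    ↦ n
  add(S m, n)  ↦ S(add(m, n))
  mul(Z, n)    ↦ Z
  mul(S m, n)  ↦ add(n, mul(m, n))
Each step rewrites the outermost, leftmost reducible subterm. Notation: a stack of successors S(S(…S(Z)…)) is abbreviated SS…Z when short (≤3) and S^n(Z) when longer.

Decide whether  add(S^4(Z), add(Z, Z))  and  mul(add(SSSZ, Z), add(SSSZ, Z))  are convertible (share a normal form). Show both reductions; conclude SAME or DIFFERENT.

Term A:
  start: add(S^4(Z), add(Z, Z))
  [1] S(add(SSSZ, add(Z, Z)))
  [2] S(S(add(SSZ, add(Z, Z))))
  [3] S(S(S(add(SZ, add(Z, Z)))))
  [4] S(S(S(S(add(Z, add(Z, Z))))))
  [5] S(S(S(S(add(Z, Z)))))
  [6] S^4(Z)

Term B:
  start: mul(add(SSSZ, Z), add(SSSZ, Z))
  [1] mul(S(add(SSZ, Z)), add(SSSZ, Z))
  [2] add(add(SSSZ, Z), mul(add(SSZ, Z), add(SSSZ, Z)))
  [3] add(S(add(SSZ, Z)), mul(add(SSZ, Z), add(SSSZ, Z)))
  [4] S(add(add(SSZ, Z), mul(add(SSZ, Z), add(SSSZ, Z))))
  [5] S(add(S(add(SZ, Z)), mul(add(SSZ, Z), add(SSSZ, Z))))
  [6] S(S(add(add(SZ, Z), mul(add(SSZ, Z), add(SSSZ, Z)))))
  [7] S(S(add(S(add(Z, Z)), mul(add(SSZ, Z), add(SSSZ, Z)))))
  [8] S(S(S(add(add(Z, Z), mul(add(SSZ, Z), add(SSSZ, Z))))))
  [9] S(S(S(add(Z, mul(add(SSZ, Z), add(SSSZ, Z))))))
  [10] S(S(S(mul(add(SSZ, Z), add(SSSZ, Z)))))
  [11] S(S(S(mul(S(add(SZ, Z)), add(SSSZ, Z)))))
  [12] S(S(S(add(add(SSSZ, Z), mul(add(SZ, Z), add(SSSZ, Z))))))
  [13] S(S(S(add(S(add(SSZ, Z)), mul(add(SZ, Z), add(SSSZ, Z))))))
  [14] S(S(S(S(add(add(SSZ, Z), mul(add(SZ, Z), add(SSSZ, Z)))))))
  [15] S(S(S(S(add(S(add(SZ, Z)), mul(add(SZ, Z), add(SSSZ, Z)))))))
  [16] S(S(S(S(S(add(add(SZ, Z), mul(add(SZ, Z), add(SSSZ, Z))))))))
  [17] S(S(S(S(S(add(S(add(Z, Z)), mul(add(SZ, Z), add(SSSZ, Z))))))))
  [18] S(S(S(S(S(S(add(add(Z, Z), mul(add(SZ, Z), add(SSSZ, Z)))))))))
  [19] S(S(S(S(S(S(add(Z, mul(add(SZ, Z), add(SSSZ, Z)))))))))
  [20] S(S(S(S(S(S(mul(add(SZ, Z), add(SSSZ, Z))))))))
  [21] S(S(S(S(S(S(mul(S(add(Z, Z)), add(SSSZ, Z))))))))
  [22] S(S(S(S(S(S(add(add(SSSZ, Z), mul(add(Z, Z), add(SSSZ, Z)))))))))
  [23] S(S(S(S(S(S(add(S(add(SSZ, Z)), mul(add(Z, Z), add(SSSZ, Z)))))))))
  [24] S(S(S(S(S(S(S(add(add(SSZ, Z), mul(add(Z, Z), add(SSSZ, Z))))))))))
  [25] S(S(S(S(S(S(S(add(S(add(SZ, Z)), mul(add(Z, Z), add(SSSZ, Z))))))))))
  [26] S(S(S(S(S(S(S(S(add(add(SZ, Z), mul(add(Z, Z), add(SSSZ, Z)))))))))))
  [27] S(S(S(S(S(S(S(S(add(S(add(Z, Z)), mul(add(Z, Z), add(SSSZ, Z)))))))))))
  [28] S(S(S(S(S(S(S(S(S(add(add(Z, Z), mul(add(Z, Z), add(SSSZ, Z))))))))))))
  [29] S(S(S(S(S(S(S(S(S(add(Z, mul(add(Z, Z), add(SSSZ, Z))))))))))))
  [30] S(S(S(S(S(S(S(S(S(mul(add(Z, Z), add(SSSZ, Z)))))))))))
  [31] S(S(S(S(S(S(S(S(S(mul(Z, add(SSSZ, Z)))))))))))
  [32] S^9(Z)

Answer: DIFFERENT — A ⇓ S^4(Z), B ⇓ S^9(Z)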